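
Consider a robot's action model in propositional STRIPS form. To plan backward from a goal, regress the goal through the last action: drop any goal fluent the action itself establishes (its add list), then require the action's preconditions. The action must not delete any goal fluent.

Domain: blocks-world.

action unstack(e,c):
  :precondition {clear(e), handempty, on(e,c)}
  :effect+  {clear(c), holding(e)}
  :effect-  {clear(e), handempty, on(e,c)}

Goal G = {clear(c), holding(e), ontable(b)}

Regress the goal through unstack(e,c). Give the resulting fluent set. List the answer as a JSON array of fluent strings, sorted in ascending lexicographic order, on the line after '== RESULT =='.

Regress:
  G ∩ del = {}  (empty — regression defined)
  G \ add = {clear(c), holding(e), ontable(b)} \ {clear(c), holding(e)} = {ontable(b)}
  ∪ pre   = {ontable(b)} ∪ {clear(e), handempty, on(e,c)}
          = {clear(e), handempty, on(e,c), ontable(b)}

== RESULT ==
["clear(e)", "handempty", "on(e,c)", "ontable(b)"]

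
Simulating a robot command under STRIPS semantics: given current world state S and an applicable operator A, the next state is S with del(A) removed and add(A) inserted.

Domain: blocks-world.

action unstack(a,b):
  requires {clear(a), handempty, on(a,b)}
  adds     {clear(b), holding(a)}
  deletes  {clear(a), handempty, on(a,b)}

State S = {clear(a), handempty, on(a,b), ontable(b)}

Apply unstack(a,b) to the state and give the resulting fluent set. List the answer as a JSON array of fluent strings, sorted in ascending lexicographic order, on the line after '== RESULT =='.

Progress:
  pre ⊆ S: {clear(a), handempty, on(a,b)} ⊆ S  — applicable
  S \ del = {ontable(b)}
  ∪ add   = {clear(b), holding(a), ontable(b)}

== RESULT ==
["clear(b)", "holding(a)", "ontable(b)"]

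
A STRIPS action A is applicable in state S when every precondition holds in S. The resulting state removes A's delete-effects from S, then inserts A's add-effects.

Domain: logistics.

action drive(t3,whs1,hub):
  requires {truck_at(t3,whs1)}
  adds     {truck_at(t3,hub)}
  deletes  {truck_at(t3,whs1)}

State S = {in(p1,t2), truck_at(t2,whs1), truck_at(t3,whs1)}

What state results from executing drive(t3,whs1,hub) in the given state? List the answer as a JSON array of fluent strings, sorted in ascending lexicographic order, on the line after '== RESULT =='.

Compute (S \ del) ∪ add:
  pre ⊆ S: {truck_at(t3,whs1)} ⊆ S  — applicable
  S \ del = {in(p1,t2), truck_at(t2,whs1)}
  ∪ add   = {in(p1,t2), truck_at(t2,whs1), truck_at(t3,hub)}

== RESULT ==
["in(p1,t2)", "truck_at(t2,whs1)", "truck_at(t3,hub)"]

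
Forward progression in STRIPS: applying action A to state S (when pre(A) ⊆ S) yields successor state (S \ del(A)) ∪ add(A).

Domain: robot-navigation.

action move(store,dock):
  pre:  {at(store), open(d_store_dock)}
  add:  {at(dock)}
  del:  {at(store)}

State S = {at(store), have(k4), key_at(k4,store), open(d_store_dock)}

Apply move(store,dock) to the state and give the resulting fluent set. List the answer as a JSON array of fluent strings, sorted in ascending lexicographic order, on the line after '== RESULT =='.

Progress:
  pre ⊆ S: {at(store), open(d_store_dock)} ⊆ S  — applicable
  S \ del = {have(k4), key_at(k4,store), open(d_store_dock)}
  ∪ add   = {at(dock), have(k4), key_at(k4,store), open(d_store_dock)}

== RESULT ==
["at(dock)", "have(k4)", "key_at(k4,store)", "open(d_store_dock)"]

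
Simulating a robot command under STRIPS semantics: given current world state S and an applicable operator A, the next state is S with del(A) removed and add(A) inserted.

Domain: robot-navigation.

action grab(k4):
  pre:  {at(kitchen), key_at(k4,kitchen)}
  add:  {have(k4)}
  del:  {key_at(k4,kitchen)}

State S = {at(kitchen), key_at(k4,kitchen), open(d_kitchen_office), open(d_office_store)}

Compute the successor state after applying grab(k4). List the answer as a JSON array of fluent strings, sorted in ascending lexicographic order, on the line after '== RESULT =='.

Progress:
  pre ⊆ S: {at(kitchen), key_at(k4,kitchen)} ⊆ S  — applicable
  S \ del = {at(kitchen), open(d_kitchen_office), open(d_office_store)}
  ∪ add   = {at(kitchen), have(k4), open(d_kitchen_office), open(d_office_store)}

== RESULT ==
["at(kitchen)", "have(k4)", "open(d_kitchen_office)", "open(d_office_store)"]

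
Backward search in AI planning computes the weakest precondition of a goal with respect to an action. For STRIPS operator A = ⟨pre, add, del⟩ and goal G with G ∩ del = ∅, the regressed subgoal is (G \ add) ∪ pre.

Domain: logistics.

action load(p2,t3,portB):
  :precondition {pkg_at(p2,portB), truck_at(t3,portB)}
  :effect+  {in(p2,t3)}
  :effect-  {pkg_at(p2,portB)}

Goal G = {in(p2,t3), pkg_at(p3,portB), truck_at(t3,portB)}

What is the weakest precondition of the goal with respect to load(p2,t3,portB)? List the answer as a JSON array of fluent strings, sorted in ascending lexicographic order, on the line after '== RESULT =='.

Compute (G \ add) ∪ pre:
  G ∩ del = {}  (empty — regression defined)
  G \ add = {in(p2,t3), pkg_at(p3,portB), truck_at(t3,portB)} \ {in(p2,t3)} = {pkg_at(p3,portB), truck_at(t3,portB)}
  ∪ pre   = {pkg_at(p3,portB), truck_at(t3,portB)} ∪ {pkg_at(p2,portB), truck_at(t3,portB)}
          = {pkg_at(p2,portB), pkg_at(p3,portB), truck_at(t3,portB)}

== RESULT ==
["pkg_at(p2,portB)", "pkg_at(p3,portB)", "truck_at(t3,portB)"]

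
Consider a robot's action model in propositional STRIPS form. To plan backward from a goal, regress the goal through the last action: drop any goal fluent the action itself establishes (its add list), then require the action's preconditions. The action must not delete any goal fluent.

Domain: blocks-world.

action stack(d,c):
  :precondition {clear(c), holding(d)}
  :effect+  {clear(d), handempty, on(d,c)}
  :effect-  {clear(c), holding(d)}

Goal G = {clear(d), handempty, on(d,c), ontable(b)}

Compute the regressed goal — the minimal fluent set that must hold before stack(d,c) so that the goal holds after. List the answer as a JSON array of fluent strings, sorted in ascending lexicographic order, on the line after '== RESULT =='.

Compute (G \ add) ∪ pre:
  G ∩ del = {}  (empty — regression defined)
  G \ add = {clear(d), handempty, on(d,c), ontable(b)} \ {clear(d), handempty, on(d,c)} = {ontable(b)}
  ∪ pre   = {ontable(b)} ∪ {clear(c), holding(d)}
          = {clear(c), holding(d), ontable(b)}

== RESULT ==
["clear(c)", "holding(d)", "ontable(b)"]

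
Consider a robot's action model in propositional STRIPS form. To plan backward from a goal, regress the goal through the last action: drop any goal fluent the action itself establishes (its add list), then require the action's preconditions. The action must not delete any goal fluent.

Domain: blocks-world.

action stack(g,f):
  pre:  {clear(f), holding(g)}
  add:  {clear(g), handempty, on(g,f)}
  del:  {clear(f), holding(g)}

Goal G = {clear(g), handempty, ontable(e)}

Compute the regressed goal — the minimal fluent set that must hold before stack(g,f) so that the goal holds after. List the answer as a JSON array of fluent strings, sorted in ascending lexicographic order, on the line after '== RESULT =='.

Compute (G \ add) ∪ pre:
  G ∩ del = {}  (empty — regression defined)
  G \ add = {clear(g), handempty, ontable(e)} \ {clear(g), handempty, on(g,f)} = {ontable(e)}
  ∪ pre   = {ontable(e)} ∪ {clear(f), holding(g)}
          = {clear(f), holding(g), ontable(e)}

== RESULT ==
["clear(f)", "holding(g)", "ontable(e)"]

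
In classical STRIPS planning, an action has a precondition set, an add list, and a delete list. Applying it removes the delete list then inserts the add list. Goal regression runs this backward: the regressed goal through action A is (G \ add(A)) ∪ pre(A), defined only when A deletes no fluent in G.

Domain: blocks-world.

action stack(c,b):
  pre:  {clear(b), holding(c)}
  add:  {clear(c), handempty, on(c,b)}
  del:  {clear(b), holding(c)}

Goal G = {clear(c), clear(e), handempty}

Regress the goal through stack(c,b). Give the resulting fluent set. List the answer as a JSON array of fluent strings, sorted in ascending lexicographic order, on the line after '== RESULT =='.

Regress:
  G ∩ del = {}  (empty — regression defined)
  G \ add = {clear(c), clear(e), handempty} \ {clear(c), handempty, on(c,b)} = {clear(e)}
  ∪ pre   = {clear(e)} ∪ {clear(b), holding(c)}
          = {clear(b), clear(e), holding(c)}

== RESULT ==
["clear(b)", "clear(e)", "holding(c)"]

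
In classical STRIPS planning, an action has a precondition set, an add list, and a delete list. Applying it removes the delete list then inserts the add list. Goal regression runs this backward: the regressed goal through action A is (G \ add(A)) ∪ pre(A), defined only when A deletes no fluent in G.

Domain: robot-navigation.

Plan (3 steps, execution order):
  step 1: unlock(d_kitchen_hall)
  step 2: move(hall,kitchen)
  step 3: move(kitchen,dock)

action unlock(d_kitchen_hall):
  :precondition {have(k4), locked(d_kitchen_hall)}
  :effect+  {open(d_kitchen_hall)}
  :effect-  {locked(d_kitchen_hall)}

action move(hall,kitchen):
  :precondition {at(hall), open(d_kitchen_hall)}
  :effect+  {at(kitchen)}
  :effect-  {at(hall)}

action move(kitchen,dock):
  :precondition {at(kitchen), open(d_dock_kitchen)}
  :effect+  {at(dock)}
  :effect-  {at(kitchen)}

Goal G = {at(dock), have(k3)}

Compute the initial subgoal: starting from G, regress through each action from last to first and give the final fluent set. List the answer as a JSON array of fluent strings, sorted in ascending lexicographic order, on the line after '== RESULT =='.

Regress step by step:
  through step 3 (move(kitchen,dock)): drop {at(dock)}, keep {have(k3)}, require {at(kitchen), open(d_dock_kitchen)}
    → {at(kitchen), have(k3), open(d_dock_kitchen)}
  through step 2 (move(hall,kitchen)): drop {at(kitchen)}, keep {have(k3), open(d_dock_kitchen)}, require {at(hall), open(d_kitchen_hall)}
    → {at(hall), have(k3), open(d_dock_kitchen), open(d_kitchen_hall)}
  through step 1 (unlock(d_kitchen_hall)): drop {open(d_kitchen_hall)}, keep {at(hall), have(k3), open(d_dock_kitchen)}, require {have(k4), locked(d_kitchen_hall)}
    → {at(hall), have(k3), have(k4), locked(d_kitchen_hall), open(d_dock_kitchen)}

== RESULT ==
["at(hall)", "have(k3)", "have(k4)", "locked(d_kitchen_hall)", "open(d_dock_kitchen)"]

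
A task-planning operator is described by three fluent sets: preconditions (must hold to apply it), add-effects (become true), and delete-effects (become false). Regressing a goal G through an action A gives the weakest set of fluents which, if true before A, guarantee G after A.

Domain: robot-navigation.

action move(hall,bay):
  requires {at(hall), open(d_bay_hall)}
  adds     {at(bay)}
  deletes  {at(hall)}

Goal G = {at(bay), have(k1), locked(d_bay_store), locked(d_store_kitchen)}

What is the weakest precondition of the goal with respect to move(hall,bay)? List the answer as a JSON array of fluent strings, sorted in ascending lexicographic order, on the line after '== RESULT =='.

Compute (G \ add) ∪ pre:
  G ∩ del = {}  (empty — regression defined)
  G \ add = {at(bay), have(k1), locked(d_bay_store), locked(d_store_kitchen)} \ {at(bay)} = {have(k1), locked(d_bay_store), locked(d_store_kitchen)}
  ∪ pre   = {have(k1), locked(d_bay_store), locked(d_store_kitchen)} ∪ {at(hall), open(d_bay_hall)}
          = {at(hall), have(k1), locked(d_bay_store), locked(d_store_kitchen), open(d_bay_hall)}

== RESULT ==
["at(hall)", "have(k1)", "locked(d_bay_store)", "locked(d_store_kitchen)", "open(d_bay_hall)"]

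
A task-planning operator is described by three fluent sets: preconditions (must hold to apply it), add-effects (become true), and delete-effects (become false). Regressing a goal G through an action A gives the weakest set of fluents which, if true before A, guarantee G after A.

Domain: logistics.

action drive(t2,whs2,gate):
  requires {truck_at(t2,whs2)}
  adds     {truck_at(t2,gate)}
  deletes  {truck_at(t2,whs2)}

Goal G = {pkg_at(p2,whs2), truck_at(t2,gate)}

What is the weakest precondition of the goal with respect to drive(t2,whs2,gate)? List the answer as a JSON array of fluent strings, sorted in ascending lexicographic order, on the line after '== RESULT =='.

Compute (G \ add) ∪ pre:
  G ∩ del = {}  (empty — regression defined)
  G \ add = {pkg_at(p2,whs2), truck_at(t2,gate)} \ {truck_at(t2,gate)} = {pkg_at(p2,whs2)}
  ∪ pre   = {pkg_at(p2,whs2)} ∪ {truck_at(t2,whs2)}
          = {pkg_at(p2,whs2), truck_at(t2,whs2)}

== RESULT ==
["pkg_at(p2,whs2)", "truck_at(t2,whs2)"]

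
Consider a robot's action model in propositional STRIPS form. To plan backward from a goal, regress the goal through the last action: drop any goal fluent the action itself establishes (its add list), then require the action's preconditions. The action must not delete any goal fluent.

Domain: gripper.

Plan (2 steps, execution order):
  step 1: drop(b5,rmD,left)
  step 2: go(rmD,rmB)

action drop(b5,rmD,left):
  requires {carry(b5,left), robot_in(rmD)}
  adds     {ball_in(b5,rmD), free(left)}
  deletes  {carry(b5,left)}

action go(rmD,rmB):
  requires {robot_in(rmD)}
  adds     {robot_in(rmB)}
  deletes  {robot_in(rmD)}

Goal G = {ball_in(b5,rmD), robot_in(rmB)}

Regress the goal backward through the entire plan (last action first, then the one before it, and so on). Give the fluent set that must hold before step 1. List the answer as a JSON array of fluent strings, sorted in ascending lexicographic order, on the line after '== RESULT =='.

Regress step by step:
  through step 2 (go(rmD,rmB)): drop {robot_in(rmB)}, keep {ball_in(b5,rmD)}, require {robot_in(rmD)}
    → {ball_in(b5,rmD), robot_in(rmD)}
  through step 1 (drop(b5,rmD,left)): drop {ball_in(b5,rmD)}, keep {robot_in(rmD)}, require {carry(b5,left), robot_in(rmD)}
    → {carry(b5,left), robot_in(rmD)}

== RESULT ==
["carry(b5,left)", "robot_in(rmD)"]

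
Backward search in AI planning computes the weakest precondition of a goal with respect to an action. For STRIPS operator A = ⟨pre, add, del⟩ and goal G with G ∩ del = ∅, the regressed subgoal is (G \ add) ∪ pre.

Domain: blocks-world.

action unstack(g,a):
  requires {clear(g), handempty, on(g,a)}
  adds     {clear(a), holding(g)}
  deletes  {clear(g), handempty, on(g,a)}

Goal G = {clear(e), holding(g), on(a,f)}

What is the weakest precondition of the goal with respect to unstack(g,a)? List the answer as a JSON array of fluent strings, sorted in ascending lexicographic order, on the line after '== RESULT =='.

Compute (G \ add) ∪ pre:
  G ∩ del = {}  (empty — regression defined)
  G \ add = {clear(e), holding(g), on(a,f)} \ {clear(a), holding(g)} = {clear(e), on(a,f)}
  ∪ pre   = {clear(e), on(a,f)} ∪ {clear(g), handempty, on(g,a)}
          = {clear(e), clear(g), handempty, on(a,f), on(g,a)}

== RESULT ==
["clear(e)", "clear(g)", "handempty", "on(a,f)", "on(g,a)"]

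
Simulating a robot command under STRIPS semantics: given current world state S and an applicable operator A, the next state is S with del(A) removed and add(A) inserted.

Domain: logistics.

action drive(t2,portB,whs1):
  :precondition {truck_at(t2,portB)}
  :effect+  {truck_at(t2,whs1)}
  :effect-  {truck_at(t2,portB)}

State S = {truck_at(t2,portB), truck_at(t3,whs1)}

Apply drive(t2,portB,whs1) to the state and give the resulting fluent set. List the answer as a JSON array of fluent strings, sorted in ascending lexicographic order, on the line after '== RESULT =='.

Compute (S \ del) ∪ add:
  pre ⊆ S: {truck_at(t2,portB)} ⊆ S  — applicable
  S \ del = {truck_at(t3,whs1)}
  ∪ add   = {truck_at(t2,whs1), truck_at(t3,whs1)}

== RESULT ==
["truck_at(t2,whs1)", "truck_at(t3,whs1)"]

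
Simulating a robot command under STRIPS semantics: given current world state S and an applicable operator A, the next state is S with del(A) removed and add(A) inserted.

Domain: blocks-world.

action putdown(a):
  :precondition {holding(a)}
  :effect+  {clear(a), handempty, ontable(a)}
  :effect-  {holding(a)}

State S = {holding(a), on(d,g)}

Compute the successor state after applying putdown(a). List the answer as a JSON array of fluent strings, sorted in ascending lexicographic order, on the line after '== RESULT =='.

Compute (S \ del) ∪ add:
  pre ⊆ S: {holding(a)} ⊆ S  — applicable
  S \ del = {on(d,g)}
  ∪ add   = {clear(a), handempty, on(d,g), ontable(a)}

== RESULT ==
["clear(a)", "handempty", "on(d,g)", "ontable(a)"]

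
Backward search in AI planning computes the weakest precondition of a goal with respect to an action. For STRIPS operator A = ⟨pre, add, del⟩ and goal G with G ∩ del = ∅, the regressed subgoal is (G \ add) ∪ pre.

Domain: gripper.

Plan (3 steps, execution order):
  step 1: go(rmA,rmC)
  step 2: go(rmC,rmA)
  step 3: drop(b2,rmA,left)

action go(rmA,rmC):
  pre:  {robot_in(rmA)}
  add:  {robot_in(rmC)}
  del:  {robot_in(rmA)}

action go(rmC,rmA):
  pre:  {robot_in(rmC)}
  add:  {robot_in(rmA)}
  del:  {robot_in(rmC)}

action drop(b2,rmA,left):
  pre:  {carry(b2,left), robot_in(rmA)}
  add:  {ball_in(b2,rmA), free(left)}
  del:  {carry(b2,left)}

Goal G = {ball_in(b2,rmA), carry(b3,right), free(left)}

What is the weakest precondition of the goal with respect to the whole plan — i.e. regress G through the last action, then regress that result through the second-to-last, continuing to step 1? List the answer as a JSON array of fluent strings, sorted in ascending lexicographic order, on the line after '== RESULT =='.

Work backward from the goal:
  through step 3 (drop(b2,rmA,left)): drop {ball_in(b2,rmA), free(left)}, keep {carry(b3,right)}, require {carry(b2,left), robot_in(rmA)}
    → {carry(b2,left), carry(b3,right), robot_in(rmA)}
  through step 2 (go(rmC,rmA)): drop {robot_in(rmA)}, keep {carry(b2,left), carry(b3,right)}, require {robot_in(rmC)}
    → {carry(b2,left), carry(b3,right), robot_in(rmC)}
  through step 1 (go(rmA,rmC)): drop {robot_in(rmC)}, keep {carry(b2,left), carry(b3,right)}, require {robot_in(rmA)}
    → {carry(b2,left), carry(b3,right), robot_in(rmA)}

== RESULT ==
["carry(b2,left)", "carry(b3,right)", "robot_in(rmA)"]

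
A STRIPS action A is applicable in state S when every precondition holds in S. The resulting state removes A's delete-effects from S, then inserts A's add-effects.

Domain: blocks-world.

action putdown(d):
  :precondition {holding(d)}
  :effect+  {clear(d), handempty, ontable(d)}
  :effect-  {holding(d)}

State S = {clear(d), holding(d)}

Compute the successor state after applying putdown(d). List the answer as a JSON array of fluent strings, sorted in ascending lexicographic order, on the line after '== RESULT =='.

Compute (S \ del) ∪ add:
  pre ⊆ S: {holding(d)} ⊆ S  — applicable
  S \ del = {clear(d)}
  ∪ add   = {clear(d), handempty, ontable(d)}

== RESULT ==
["clear(d)", "handempty", "ontable(d)"]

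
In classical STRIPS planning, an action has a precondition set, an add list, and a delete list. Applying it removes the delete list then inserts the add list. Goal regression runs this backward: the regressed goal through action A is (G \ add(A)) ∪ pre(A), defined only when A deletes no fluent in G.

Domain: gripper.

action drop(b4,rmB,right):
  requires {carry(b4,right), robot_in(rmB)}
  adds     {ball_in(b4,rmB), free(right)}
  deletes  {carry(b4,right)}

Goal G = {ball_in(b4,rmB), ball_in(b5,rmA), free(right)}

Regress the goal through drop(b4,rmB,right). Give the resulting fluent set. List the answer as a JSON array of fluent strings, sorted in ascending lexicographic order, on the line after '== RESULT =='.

Compute (G \ add) ∪ pre:
  G ∩ del = {}  (empty — regression defined)
  G \ add = {ball_in(b4,rmB), ball_in(b5,rmA), free(right)} \ {ball_in(b4,rmB), free(right)} = {ball_in(b5,rmA)}
  ∪ pre   = {ball_in(b5,rmA)} ∪ {carry(b4,right), robot_in(rmB)}
          = {ball_in(b5,rmA), carry(b4,right), robot_in(rmB)}

== RESULT ==
["ball_in(b5,rmA)", "carry(b4,right)", "robot_in(rmB)"]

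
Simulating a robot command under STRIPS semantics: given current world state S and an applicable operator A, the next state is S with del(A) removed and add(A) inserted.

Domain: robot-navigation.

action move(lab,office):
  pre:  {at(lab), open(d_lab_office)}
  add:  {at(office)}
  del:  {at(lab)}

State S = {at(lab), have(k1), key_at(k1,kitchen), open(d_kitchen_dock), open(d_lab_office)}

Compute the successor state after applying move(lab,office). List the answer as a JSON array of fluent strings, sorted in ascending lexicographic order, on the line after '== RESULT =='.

Compute (S \ del) ∪ add:
  pre ⊆ S: {at(lab), open(d_lab_office)} ⊆ S  — applicable
  S \ del = {have(k1), key_at(k1,kitchen), open(d_kitchen_dock), open(d_lab_office)}
  ∪ add   = {at(office), have(k1), key_at(k1,kitchen), open(d_kitchen_dock), open(d_lab_office)}

== RESULT ==
["at(office)", "have(k1)", "key_at(k1,kitchen)", "open(d_kitchen_dock)", "open(d_lab_office)"]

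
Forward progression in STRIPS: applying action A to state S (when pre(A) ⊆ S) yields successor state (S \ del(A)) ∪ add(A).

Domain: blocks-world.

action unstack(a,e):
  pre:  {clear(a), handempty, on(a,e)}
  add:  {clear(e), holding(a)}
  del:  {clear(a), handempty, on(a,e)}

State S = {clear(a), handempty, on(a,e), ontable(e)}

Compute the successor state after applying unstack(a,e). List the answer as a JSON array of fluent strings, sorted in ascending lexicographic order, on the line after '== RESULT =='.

Progress:
  pre ⊆ S: {clear(a), handempty, on(a,e)} ⊆ S  — applicable
  S \ del = {ontable(e)}
  ∪ add   = {clear(e), holding(a), ontable(e)}

== RESULT ==
["clear(e)", "holding(a)", "ontable(e)"]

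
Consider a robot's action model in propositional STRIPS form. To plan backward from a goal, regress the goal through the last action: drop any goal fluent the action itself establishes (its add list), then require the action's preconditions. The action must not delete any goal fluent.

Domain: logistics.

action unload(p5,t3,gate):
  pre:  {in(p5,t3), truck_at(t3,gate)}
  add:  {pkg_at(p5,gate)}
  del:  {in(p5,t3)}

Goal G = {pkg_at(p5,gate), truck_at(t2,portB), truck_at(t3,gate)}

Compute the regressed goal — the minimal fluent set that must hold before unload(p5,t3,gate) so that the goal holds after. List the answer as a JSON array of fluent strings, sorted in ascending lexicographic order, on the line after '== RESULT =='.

Regress:
  G ∩ del = {}  (empty — regression defined)
  G \ add = {pkg_at(p5,gate), truck_at(t2,portB), truck_at(t3,gate)} \ {pkg_at(p5,gate)} = {truck_at(t2,portB), truck_at(t3,gate)}
  ∪ pre   = {truck_at(t2,portB), truck_at(t3,gate)} ∪ {in(p5,t3), truck_at(t3,gate)}
          = {in(p5,t3), truck_at(t2,portB), truck_at(t3,gate)}

== RESULT ==
["in(p5,t3)", "truck_at(t2,portB)", "truck_at(t3,gate)"]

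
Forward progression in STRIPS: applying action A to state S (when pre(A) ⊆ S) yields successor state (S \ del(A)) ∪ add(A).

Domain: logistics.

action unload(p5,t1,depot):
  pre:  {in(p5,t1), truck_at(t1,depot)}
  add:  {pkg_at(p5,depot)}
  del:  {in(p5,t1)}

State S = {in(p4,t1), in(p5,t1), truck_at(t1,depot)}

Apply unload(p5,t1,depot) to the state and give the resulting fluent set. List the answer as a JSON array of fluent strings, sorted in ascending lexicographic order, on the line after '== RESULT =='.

Compute (S \ del) ∪ add:
  pre ⊆ S: {in(p5,t1), truck_at(t1,depot)} ⊆ S  — applicable
  S \ del = {in(p4,t1), truck_at(t1,depot)}
  ∪ add   = {in(p4,t1), pkg_at(p5,depot), truck_at(t1,depot)}

== RESULT ==
["in(p4,t1)", "pkg_at(p5,depot)", "truck_at(t1,depot)"]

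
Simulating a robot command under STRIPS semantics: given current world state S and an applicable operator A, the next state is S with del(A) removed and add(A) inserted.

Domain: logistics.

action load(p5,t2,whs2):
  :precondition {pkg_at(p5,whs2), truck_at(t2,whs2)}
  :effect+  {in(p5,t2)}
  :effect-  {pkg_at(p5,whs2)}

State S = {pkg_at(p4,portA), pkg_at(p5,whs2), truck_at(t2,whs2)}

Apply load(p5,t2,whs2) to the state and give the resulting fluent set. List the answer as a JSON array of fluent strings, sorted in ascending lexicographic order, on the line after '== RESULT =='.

Progress:
  pre ⊆ S: {pkg_at(p5,whs2), truck_at(t2,whs2)} ⊆ S  — applicable
  S \ del = {pkg_at(p4,portA), truck_at(t2,whs2)}
  ∪ add   = {in(p5,t2), pkg_at(p4,portA), truck_at(t2,whs2)}

== RESULT ==
["in(p5,t2)", "pkg_at(p4,portA)", "truck_at(t2,whs2)"]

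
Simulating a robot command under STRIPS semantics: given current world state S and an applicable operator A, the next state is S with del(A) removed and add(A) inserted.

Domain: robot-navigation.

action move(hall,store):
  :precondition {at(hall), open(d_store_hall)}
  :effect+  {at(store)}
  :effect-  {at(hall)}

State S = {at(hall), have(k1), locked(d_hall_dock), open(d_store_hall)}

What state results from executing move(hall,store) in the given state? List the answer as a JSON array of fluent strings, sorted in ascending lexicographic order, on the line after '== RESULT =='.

Progress:
  pre ⊆ S: {at(hall), open(d_store_hall)} ⊆ S  — applicable
  S \ del = {have(k1), locked(d_hall_dock), open(d_store_hall)}
  ∪ add   = {at(store), have(k1), locked(d_hall_dock), open(d_store_hall)}

== RESULT ==
["at(store)", "have(k1)", "locked(d_hall_dock)", "open(d_store_hall)"]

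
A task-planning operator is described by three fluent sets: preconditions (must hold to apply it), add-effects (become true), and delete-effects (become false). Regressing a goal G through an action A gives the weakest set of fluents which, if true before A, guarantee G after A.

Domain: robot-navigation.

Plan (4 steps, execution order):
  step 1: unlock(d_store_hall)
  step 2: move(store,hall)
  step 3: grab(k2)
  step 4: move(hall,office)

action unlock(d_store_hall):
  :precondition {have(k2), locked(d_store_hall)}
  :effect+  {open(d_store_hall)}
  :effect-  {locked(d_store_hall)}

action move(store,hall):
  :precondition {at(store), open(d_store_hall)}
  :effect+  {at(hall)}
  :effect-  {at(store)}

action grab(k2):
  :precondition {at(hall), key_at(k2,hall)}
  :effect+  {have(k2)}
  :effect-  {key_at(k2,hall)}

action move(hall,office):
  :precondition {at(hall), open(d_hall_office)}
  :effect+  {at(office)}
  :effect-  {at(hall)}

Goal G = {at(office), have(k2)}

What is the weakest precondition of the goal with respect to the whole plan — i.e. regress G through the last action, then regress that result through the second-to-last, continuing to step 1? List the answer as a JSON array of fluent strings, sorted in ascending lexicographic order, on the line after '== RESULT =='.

Work backward from the goal:
  through step 4 (move(hall,office)): drop {at(office)}, keep {have(k2)}, require {at(hall), open(d_hall_office)}
    → {at(hall), have(k2), open(d_hall_office)}
  through step 3 (grab(k2)): drop {have(k2)}, keep {at(hall), open(d_hall_office)}, require {at(hall), key_at(k2,hall)}
    → {at(hall), key_at(k2,hall), open(d_hall_office)}
  through step 2 (move(store,hall)): drop {at(hall)}, keep {key_at(k2,hall), open(d_hall_office)}, require {at(store), open(d_store_hall)}
    → {at(store), key_at(k2,hall), open(d_hall_office), open(d_store_hall)}
  through step 1 (unlock(d_store_hall)): drop {open(d_store_hall)}, keep {at(store), key_at(k2,hall), open(d_hall_office)}, require {have(k2), locked(d_store_hall)}
    → {at(store), have(k2), key_at(k2,hall), locked(d_store_hall), open(d_hall_office)}

== RESULT ==
["at(store)", "have(k2)", "key_at(k2,hall)", "locked(d_store_hall)", "open(d_hall_office)"]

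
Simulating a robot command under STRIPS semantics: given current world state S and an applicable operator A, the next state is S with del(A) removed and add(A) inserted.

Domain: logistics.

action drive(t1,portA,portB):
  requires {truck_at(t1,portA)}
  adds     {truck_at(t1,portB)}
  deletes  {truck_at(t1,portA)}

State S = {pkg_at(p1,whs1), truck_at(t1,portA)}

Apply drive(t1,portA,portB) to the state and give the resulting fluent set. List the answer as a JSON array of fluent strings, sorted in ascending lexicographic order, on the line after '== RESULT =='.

Compute (S \ del) ∪ add:
  pre ⊆ S: {truck_at(t1,portA)} ⊆ S  — applicable
  S \ del = {pkg_at(p1,whs1)}
  ∪ add   = {pkg_at(p1,whs1), truck_at(t1,portB)}

== RESULT ==
["pkg_at(p1,whs1)", "truck_at(t1,portB)"]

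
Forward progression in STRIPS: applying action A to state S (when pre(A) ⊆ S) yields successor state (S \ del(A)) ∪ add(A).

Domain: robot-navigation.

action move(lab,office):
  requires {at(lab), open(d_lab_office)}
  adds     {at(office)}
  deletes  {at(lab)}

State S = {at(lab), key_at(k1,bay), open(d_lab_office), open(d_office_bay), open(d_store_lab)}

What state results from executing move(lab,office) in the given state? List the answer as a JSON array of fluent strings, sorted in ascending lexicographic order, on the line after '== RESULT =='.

Compute (S \ del) ∪ add:
  pre ⊆ S: {at(lab), open(d_lab_office)} ⊆ S  — applicable
  S \ del = {key_at(k1,bay), open(d_lab_office), open(d_office_bay), open(d_store_lab)}
  ∪ add   = {at(office), key_at(k1,bay), open(d_lab_office), open(d_office_bay), open(d_store_lab)}

== RESULT ==
["at(office)", "key_at(k1,bay)", "open(d_lab_office)", "open(d_office_bay)", "open(d_store_lab)"]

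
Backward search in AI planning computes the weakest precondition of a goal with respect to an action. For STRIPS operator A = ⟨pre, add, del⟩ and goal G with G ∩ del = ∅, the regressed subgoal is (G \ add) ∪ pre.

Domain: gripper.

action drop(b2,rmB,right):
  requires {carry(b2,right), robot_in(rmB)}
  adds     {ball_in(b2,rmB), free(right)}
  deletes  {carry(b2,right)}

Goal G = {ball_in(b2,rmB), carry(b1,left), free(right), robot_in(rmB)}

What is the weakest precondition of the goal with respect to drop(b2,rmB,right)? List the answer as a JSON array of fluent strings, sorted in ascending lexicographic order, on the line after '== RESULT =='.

Compute (G \ add) ∪ pre:
  G ∩ del = {}  (empty — regression defined)
  G \ add = {ball_in(b2,rmB), carry(b1,left), free(right), robot_in(rmB)} \ {ball_in(b2,rmB), free(right)} = {carry(b1,left), robot_in(rmB)}
  ∪ pre   = {carry(b1,left), robot_in(rmB)} ∪ {carry(b2,right), robot_in(rmB)}
          = {carry(b1,left), carry(b2,right), robot_in(rmB)}

== RESULT ==
["carry(b1,left)", "carry(b2,right)", "robot_in(rmB)"]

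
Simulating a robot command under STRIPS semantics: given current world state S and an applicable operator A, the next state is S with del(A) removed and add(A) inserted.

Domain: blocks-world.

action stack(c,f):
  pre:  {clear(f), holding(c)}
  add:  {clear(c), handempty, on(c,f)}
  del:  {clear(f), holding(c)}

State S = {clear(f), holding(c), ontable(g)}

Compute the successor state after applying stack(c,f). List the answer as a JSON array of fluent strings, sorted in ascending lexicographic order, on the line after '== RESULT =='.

Progress:
  pre ⊆ S: {clear(f), holding(c)} ⊆ S  — applicable
  S \ del = {ontable(g)}
  ∪ add   = {clear(c), handempty, on(c,f), ontable(g)}

== RESULT ==
["clear(c)", "handempty", "on(c,f)", "ontable(g)"]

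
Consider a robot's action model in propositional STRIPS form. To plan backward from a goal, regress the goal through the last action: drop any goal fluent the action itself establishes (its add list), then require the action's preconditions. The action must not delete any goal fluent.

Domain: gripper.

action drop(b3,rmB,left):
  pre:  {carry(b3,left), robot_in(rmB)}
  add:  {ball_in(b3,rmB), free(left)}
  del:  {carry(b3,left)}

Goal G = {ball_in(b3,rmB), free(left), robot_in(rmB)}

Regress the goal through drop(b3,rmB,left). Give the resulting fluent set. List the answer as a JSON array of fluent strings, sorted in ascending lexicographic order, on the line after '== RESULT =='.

Regress:
  G ∩ del = {}  (empty — regression defined)
  G \ add = {ball_in(b3,rmB), free(left), robot_in(rmB)} \ {ball_in(b3,rmB), free(left)} = {robot_in(rmB)}
  ∪ pre   = {robot_in(rmB)} ∪ {carry(b3,left), robot_in(rmB)}
          = {carry(b3,left), robot_in(rmB)}

== RESULT ==
["carry(b3,left)", "robot_in(rmB)"]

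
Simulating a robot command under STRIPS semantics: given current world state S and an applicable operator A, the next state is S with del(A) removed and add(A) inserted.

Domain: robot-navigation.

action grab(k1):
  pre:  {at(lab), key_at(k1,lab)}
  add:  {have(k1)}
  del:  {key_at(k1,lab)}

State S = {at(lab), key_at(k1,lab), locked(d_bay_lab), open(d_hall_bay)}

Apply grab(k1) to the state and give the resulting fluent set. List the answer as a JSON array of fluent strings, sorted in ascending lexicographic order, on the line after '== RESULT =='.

Progress:
  pre ⊆ S: {at(lab), key_at(k1,lab)} ⊆ S  — applicable
  S \ del = {at(lab), locked(d_bay_lab), open(d_hall_bay)}
  ∪ add   = {at(lab), have(k1), locked(d_bay_lab), open(d_hall_bay)}

== RESULT ==
["at(lab)", "have(k1)", "locked(d_bay_lab)", "open(d_hall_bay)"]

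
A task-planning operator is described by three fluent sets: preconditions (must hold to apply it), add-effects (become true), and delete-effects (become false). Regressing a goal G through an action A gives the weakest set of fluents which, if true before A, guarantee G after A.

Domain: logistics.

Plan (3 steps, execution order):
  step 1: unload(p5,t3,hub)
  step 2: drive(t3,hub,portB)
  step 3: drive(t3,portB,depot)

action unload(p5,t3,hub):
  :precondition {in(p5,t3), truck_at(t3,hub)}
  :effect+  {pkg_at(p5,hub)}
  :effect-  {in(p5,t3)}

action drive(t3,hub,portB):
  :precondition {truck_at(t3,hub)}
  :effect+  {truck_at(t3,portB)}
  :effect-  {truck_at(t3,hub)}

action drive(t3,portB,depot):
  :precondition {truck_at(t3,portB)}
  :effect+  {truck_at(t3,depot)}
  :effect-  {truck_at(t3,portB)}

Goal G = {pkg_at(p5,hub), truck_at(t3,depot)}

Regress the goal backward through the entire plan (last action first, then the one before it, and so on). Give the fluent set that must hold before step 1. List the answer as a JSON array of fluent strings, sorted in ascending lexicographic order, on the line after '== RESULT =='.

Regress step by step:
  through step 3 (drive(t3,portB,depot)): drop {truck_at(t3,depot)}, keep {pkg_at(p5,hub)}, require {truck_at(t3,portB)}
    → {pkg_at(p5,hub), truck_at(t3,portB)}
  through step 2 (drive(t3,hub,portB)): drop {truck_at(t3,portB)}, keep {pkg_at(p5,hub)}, require {truck_at(t3,hub)}
    → {pkg_at(p5,hub), truck_at(t3,hub)}
  through step 1 (unload(p5,t3,hub)): drop {pkg_at(p5,hub)}, keep {truck_at(t3,hub)}, require {in(p5,t3), truck_at(t3,hub)}
    → {in(p5,t3), truck_at(t3,hub)}

== RESULT ==
["in(p5,t3)", "truck_at(t3,hub)"]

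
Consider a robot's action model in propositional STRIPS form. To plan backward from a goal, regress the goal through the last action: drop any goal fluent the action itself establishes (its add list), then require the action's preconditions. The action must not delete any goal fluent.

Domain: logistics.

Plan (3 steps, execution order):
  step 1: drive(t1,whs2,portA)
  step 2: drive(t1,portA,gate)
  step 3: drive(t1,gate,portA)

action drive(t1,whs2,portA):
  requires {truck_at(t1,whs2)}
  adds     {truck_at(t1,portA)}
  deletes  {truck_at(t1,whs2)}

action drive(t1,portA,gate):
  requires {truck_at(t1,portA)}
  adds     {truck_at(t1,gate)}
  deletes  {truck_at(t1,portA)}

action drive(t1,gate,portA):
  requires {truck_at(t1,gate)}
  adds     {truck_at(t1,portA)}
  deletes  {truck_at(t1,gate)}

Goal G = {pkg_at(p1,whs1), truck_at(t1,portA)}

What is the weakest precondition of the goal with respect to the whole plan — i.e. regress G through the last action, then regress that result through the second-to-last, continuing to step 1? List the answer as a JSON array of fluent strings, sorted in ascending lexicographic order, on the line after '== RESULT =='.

Regress step by step:
  through step 3 (drive(t1,gate,portA)): drop {truck_at(t1,portA)}, keep {pkg_at(p1,whs1)}, require {truck_at(t1,gate)}
    → {pkg_at(p1,whs1), truck_at(t1,gate)}
  through step 2 (drive(t1,portA,gate)): drop {truck_at(t1,gate)}, keep {pkg_at(p1,whs1)}, require {truck_at(t1,portA)}
    → {pkg_at(p1,whs1), truck_at(t1,portA)}
  through step 1 (drive(t1,whs2,portA)): drop {truck_at(t1,portA)}, keep {pkg_at(p1,whs1)}, require {truck_at(t1,whs2)}
    → {pkg_at(p1,whs1), truck_at(t1,whs2)}

== RESULT ==
["pkg_at(p1,whs1)", "truck_at(t1,whs2)"]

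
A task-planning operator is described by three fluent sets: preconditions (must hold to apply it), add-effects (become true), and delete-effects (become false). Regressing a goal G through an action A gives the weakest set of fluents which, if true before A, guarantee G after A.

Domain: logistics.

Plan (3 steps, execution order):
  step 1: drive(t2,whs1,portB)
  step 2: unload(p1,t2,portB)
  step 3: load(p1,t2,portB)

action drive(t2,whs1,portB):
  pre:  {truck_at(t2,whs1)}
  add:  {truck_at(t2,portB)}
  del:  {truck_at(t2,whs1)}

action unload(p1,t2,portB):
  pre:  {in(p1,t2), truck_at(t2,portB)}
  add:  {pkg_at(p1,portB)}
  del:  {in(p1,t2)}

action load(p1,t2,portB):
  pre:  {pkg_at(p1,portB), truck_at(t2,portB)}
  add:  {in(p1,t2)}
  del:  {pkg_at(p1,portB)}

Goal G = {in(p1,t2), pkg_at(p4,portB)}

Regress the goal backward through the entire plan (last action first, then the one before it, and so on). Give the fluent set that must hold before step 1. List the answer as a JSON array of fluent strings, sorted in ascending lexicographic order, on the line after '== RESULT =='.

Regress step by step:
  through step 3 (load(p1,t2,portB)): drop {in(p1,t2)}, keep {pkg_at(p4,portB)}, require {pkg_at(p1,portB), truck_at(t2,portB)}
    → {pkg_at(p1,portB), pkg_at(p4,portB), truck_at(t2,portB)}
  through step 2 (unload(p1,t2,portB)): drop {pkg_at(p1,portB)}, keep {pkg_at(p4,portB), truck_at(t2,portB)}, require {in(p1,t2), truck_at(t2,portB)}
    → {in(p1,t2), pkg_at(p4,portB), truck_at(t2,portB)}
  through step 1 (drive(t2,whs1,portB)): drop {truck_at(t2,portB)}, keep {in(p1,t2), pkg_at(p4,portB)}, require {truck_at(t2,whs1)}
    → {in(p1,t2), pkg_at(p4,portB), truck_at(t2,whs1)}

== RESULT ==
["in(p1,t2)", "pkg_at(p4,portB)", "truck_at(t2,whs1)"]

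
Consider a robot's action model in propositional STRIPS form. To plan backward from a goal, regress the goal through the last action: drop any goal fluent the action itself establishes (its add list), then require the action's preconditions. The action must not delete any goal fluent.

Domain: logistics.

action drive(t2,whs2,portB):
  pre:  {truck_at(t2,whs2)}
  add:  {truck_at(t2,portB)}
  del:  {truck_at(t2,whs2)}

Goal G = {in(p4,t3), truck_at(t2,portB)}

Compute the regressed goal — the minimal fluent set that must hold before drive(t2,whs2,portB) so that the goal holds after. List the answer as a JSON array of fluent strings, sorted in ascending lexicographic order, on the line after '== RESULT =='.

Regress:
  G ∩ del = {}  (empty — regression defined)
  G \ add = {in(p4,t3), truck_at(t2,portB)} \ {truck_at(t2,portB)} = {in(p4,t3)}
  ∪ pre   = {in(p4,t3)} ∪ {truck_at(t2,whs2)}
          = {in(p4,t3), truck_at(t2,whs2)}

== RESULT ==
["in(p4,t3)", "truck_at(t2,whs2)"]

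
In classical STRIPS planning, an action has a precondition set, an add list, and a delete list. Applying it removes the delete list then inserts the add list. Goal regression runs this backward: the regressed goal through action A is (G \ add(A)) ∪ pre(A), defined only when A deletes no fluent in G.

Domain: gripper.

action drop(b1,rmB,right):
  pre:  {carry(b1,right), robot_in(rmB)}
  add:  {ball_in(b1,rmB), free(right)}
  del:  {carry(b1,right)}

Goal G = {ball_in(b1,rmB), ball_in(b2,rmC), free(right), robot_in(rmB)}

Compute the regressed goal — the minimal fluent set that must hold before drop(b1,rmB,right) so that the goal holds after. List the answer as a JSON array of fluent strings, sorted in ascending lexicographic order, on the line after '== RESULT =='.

Compute (G \ add) ∪ pre:
  G ∩ del = {}  (empty — regression defined)
  G \ add = {ball_in(b1,rmB), ball_in(b2,rmC), free(right), robot_in(rmB)} \ {ball_in(b1,rmB), free(right)} = {ball_in(b2,rmC), robot_in(rmB)}
  ∪ pre   = {ball_in(b2,rmC), robot_in(rmB)} ∪ {carry(b1,right), robot_in(rmB)}
          = {ball_in(b2,rmC), carry(b1,right), robot_in(rmB)}

== RESULT ==
["ball_in(b2,rmC)", "carry(b1,right)", "robot_in(rmB)"]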